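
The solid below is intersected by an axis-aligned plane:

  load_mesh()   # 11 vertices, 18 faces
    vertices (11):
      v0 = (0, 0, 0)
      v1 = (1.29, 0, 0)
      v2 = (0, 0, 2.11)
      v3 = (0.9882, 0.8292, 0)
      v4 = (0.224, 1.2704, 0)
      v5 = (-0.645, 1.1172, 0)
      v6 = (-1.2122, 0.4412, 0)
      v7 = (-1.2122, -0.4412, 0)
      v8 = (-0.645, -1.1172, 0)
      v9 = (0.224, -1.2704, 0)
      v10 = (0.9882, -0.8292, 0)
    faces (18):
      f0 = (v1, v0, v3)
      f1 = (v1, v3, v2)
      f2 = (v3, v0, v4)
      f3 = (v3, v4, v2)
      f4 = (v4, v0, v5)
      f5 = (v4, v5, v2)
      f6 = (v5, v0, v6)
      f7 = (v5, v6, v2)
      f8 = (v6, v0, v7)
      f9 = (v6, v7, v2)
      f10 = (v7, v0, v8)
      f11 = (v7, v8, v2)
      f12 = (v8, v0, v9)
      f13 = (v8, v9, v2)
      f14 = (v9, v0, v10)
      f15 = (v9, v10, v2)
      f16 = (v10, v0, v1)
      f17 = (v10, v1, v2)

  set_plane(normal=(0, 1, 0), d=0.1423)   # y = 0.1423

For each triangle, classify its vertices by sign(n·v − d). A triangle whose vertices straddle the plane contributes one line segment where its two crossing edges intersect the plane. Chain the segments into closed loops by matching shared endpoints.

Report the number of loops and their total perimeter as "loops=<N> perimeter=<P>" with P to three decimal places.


Straddling triangles (10 of 18):
  (v1,v0,v3) [--+] → (0.169586, 0.1423, 0)–(1.23821, 0.1423, 0)  len=1.0686
  (v1,v3,v2) [-+-] → (1.23821, 0.1423, 0)–(0.169586, 0.1423, 1.7479)  len=2.0487
  (v3,v0,v4) [+-+] → (0.169586, 0.1423, 0)–(0.0250907, 0.1423, 0)  len=0.1445
  (v3,v4,v2) [++-] → (0.0250907, 0.1423, 1.87365)–(0.169586, 0.1423, 1.7479)  len=0.1916
  (v4,v0,v5) [+-+] → (0.0250907, 0.1423, 0)–(-0.0821549, 0.1423, 0)  len=0.1072
  (v4,v5,v2) [++-] → (-0.0821549, 0.1423, 1.84125)–(0.0250907, 0.1423, 1.87365)  len=0.1120
  (v5,v0,v6) [+-+] → (-0.0821549, 0.1423, 0)–(-0.39097, 0.1423, 0)  len=0.3088
  (v5,v6,v2) [++-] → (-0.39097, 0.1423, 1.42946)–(-0.0821549, 0.1423, 1.84125)  len=0.5147
  (v6,v0,v7) [+--] → (-0.39097, 0.1423, 0)–(-1.2122, 0.1423, 0)  len=0.8212
  (v6,v7,v2) [+--] → (-1.2122, 0.1423, 0)–(-0.39097, 0.1423, 1.42946)  len=1.6486

Chained into 1 loop(s):
  loop 1: 10 segments, perimeter = 6.9660
Total perimeter = 6.966

loops=1 perimeter=6.966


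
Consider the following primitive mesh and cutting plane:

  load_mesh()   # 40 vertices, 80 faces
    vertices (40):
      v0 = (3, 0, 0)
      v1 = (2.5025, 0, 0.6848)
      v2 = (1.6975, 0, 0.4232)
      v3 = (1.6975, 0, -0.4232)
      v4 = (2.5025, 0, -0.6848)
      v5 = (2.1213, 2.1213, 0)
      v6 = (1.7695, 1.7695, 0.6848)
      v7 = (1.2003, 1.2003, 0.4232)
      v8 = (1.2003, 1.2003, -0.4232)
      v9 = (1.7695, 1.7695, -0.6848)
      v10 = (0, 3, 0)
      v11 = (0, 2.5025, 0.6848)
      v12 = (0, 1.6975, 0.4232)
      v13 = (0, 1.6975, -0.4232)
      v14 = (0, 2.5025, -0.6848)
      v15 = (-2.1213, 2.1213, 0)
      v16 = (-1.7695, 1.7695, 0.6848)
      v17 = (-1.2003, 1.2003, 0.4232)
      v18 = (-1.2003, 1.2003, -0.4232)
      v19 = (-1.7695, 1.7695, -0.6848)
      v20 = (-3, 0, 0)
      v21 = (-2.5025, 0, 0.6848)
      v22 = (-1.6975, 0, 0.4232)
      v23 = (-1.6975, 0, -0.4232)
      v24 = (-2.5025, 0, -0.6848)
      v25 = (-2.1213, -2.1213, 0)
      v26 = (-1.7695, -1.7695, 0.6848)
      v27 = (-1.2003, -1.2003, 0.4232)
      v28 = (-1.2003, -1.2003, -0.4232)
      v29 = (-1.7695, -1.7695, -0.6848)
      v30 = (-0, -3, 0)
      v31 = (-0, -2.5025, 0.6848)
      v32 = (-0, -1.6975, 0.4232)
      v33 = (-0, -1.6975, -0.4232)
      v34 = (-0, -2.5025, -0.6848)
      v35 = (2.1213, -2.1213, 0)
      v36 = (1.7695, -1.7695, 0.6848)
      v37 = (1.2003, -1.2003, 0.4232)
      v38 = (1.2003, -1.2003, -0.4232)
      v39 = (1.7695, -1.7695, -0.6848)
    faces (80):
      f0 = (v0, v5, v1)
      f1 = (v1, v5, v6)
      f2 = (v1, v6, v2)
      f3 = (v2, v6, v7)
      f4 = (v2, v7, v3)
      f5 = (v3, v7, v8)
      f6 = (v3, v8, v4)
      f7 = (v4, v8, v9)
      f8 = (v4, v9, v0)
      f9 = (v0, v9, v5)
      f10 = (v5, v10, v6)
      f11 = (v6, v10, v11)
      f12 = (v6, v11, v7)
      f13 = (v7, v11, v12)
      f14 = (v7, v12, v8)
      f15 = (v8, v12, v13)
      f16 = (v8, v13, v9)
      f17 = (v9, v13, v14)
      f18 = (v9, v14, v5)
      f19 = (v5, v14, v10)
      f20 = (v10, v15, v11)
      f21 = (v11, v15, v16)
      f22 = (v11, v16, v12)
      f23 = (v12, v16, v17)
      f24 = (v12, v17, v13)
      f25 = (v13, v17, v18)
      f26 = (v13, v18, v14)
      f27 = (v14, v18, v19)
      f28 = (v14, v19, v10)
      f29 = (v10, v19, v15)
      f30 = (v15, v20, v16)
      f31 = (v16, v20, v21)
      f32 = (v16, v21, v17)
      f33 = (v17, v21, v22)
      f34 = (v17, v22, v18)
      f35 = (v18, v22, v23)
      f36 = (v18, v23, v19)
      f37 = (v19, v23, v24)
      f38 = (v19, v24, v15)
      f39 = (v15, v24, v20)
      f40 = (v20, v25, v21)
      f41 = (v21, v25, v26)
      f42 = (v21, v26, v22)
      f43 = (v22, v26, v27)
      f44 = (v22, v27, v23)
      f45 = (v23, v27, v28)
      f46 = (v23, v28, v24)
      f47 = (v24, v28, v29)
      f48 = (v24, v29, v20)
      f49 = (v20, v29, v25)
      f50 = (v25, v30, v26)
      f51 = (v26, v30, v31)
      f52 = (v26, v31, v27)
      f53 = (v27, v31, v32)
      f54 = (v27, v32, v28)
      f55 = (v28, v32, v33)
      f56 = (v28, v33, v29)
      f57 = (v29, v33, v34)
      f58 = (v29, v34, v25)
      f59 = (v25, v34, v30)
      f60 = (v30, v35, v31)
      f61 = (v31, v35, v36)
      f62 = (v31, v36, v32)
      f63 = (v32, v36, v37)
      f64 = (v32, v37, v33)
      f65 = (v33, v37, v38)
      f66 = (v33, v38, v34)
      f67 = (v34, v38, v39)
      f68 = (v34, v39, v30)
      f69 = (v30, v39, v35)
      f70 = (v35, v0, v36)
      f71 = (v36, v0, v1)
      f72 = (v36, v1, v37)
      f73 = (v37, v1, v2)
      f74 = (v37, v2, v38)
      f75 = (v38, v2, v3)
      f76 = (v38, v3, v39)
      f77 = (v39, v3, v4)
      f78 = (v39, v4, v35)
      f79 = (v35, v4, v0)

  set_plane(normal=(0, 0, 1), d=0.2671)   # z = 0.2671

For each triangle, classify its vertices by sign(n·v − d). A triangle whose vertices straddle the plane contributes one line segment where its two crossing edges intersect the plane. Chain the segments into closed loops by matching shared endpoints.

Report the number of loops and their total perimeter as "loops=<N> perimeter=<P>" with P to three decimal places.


Straddling triangles (32 of 80):
  (v0,v5,v1) [--+] → (2.26998, 1.29391, 0.2671)–(2.80595, 0, 0.2671)  len=1.4005
  (v1,v5,v6) [+-+] → (2.26998, 1.29391, 0.2671)–(1.98408, 1.98408, 0.2671)  len=0.7470
  (v2,v7,v3) [++-] → (1.292, 0.978931, 0.2671)–(1.6975, 0, 0.2671)  len=1.0596
  (v3,v7,v8) [-+-] → (1.292, 0.978931, 0.2671)–(1.2003, 1.2003, 0.2671)  len=0.2396
  (v5,v10,v6) [--+] → (0.690177, 2.52005, 0.2671)–(1.98408, 1.98408, 0.2671)  len=1.4005
  (v6,v10,v11) [+-+] → (0.690177, 2.52005, 0.2671)–(0, 2.80595, 0.2671)  len=0.7470
  (v7,v12,v8) [++-] → (0.221369, 1.6058, 0.2671)–(1.2003, 1.2003, 0.2671)  len=1.0596
  (v8,v12,v13) [-+-] → (0.221369, 1.6058, 0.2671)–(0, 1.6975, 0.2671)  len=0.2396
  (v10,v15,v11) [--+] → (-1.29391, 2.26998, 0.2671)–(0, 2.80595, 0.2671)  len=1.4005
  (v11,v15,v16) [+-+] → (-1.29391, 2.26998, 0.2671)–(-1.98408, 1.98408, 0.2671)  len=0.7470
  (v12,v17,v13) [++-] → (-0.978931, 1.292, 0.2671)–(0, 1.6975, 0.2671)  len=1.0596
  (v13,v17,v18) [-+-] → (-0.978931, 1.292, 0.2671)–(-1.2003, 1.2003, 0.2671)  len=0.2396
  (v15,v20,v16) [--+] → (-2.52005, 0.690177, 0.2671)–(-1.98408, 1.98408, 0.2671)  len=1.4005
  (v16,v20,v21) [+-+] → (-2.52005, 0.690177, 0.2671)–(-2.80595, 0, 0.2671)  len=0.7470
  (v17,v22,v18) [++-] → (-1.6058, 0.221369, 0.2671)–(-1.2003, 1.2003, 0.2671)  len=1.0596
  (v18,v22,v23) [-+-] → (-1.6058, 0.221369, 0.2671)–(-1.6975, 0, 0.2671)  len=0.2396
  (v20,v25,v21) [--+] → (-2.26998, -1.29391, 0.2671)–(-2.80595, 0, 0.2671)  len=1.4005
  (v21,v25,v26) [+-+] → (-2.26998, -1.29391, 0.2671)–(-1.98408, -1.98408, 0.2671)  len=0.7470
  (v22,v27,v23) [++-] → (-1.292, -0.978931, 0.2671)–(-1.6975, 0, 0.2671)  len=1.0596
  (v23,v27,v28) [-+-] → (-1.292, -0.978931, 0.2671)–(-1.2003, -1.2003, 0.2671)  len=0.2396
  (v25,v30,v26) [--+] → (-0.690177, -2.52005, 0.2671)–(-1.98408, -1.98408, 0.2671)  len=1.4005
  (v26,v30,v31) [+-+] → (-0.690177, -2.52005, 0.2671)–(0, -2.80595, 0.2671)  len=0.7470
  (v27,v32,v28) [++-] → (-0.221369, -1.6058, 0.2671)–(-1.2003, -1.2003, 0.2671)  len=1.0596
  (v28,v32,v33) [-+-] → (-0.221369, -1.6058, 0.2671)–(0, -1.6975, 0.2671)  len=0.2396
  (v30,v35,v31) [--+] → (1.29391, -2.26998, 0.2671)–(0, -2.80595, 0.2671)  len=1.4005
  (v31,v35,v36) [+-+] → (1.29391, -2.26998, 0.2671)–(1.98408, -1.98408, 0.2671)  len=0.7470
  (v32,v37,v33) [++-] → (0.978931, -1.292, 0.2671)–(0, -1.6975, 0.2671)  len=1.0596
  (v33,v37,v38) [-+-] → (0.978931, -1.292, 0.2671)–(1.2003, -1.2003, 0.2671)  len=0.2396
  (v35,v0,v36) [--+] → (2.52005, -0.690177, 0.2671)–(1.98408, -1.98408, 0.2671)  len=1.4005
  (v36,v0,v1) [+-+] → (2.52005, -0.690177, 0.2671)–(2.80595, 0, 0.2671)  len=0.7470
  (v37,v2,v38) [++-] → (1.6058, -0.221369, 0.2671)–(1.2003, -1.2003, 0.2671)  len=1.0596
  (v38,v2,v3) [-+-] → (1.6058, -0.221369, 0.2671)–(1.6975, 0, 0.2671)  len=0.2396

Chained into 2 loop(s):
  loop 1: 16 segments, perimeter = 17.1806
  loop 2: 16 segments, perimeter = 10.3936
Total perimeter = 27.574

loops=2 perimeter=27.574


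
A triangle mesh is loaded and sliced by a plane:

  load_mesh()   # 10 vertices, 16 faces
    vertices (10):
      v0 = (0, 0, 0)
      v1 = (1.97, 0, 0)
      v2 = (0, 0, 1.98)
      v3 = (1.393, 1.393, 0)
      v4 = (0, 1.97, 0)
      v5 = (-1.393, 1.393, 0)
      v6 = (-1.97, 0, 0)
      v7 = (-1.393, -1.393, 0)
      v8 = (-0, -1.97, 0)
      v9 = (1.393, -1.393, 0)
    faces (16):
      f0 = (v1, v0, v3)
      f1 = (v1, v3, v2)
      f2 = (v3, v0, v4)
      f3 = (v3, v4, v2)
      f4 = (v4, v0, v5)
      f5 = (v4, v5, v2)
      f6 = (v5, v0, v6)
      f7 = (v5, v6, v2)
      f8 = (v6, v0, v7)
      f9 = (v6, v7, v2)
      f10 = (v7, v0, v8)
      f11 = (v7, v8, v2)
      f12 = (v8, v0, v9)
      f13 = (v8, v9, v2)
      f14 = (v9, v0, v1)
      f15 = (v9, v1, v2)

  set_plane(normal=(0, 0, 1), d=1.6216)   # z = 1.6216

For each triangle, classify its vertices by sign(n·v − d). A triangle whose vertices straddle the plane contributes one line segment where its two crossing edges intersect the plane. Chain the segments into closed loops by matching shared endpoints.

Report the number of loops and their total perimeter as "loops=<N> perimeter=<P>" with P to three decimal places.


loops=1 perimeter=2.183

Straddling triangles (8 of 16):
  (v1,v3,v2) [--+] → (0.252147, 0.252147, 1.6216)–(0.35659, 0, 1.6216)  len=0.2729
  (v3,v4,v2) [--+] → (0, 0.35659, 1.6216)–(0.252147, 0.252147, 1.6216)  len=0.2729
  (v4,v5,v2) [--+] → (-0.252147, 0.252147, 1.6216)–(0, 0.35659, 1.6216)  len=0.2729
  (v5,v6,v2) [--+] → (-0.35659, 0, 1.6216)–(-0.252147, 0.252147, 1.6216)  len=0.2729
  (v6,v7,v2) [--+] → (-0.252147, -0.252147, 1.6216)–(-0.35659, 0, 1.6216)  len=0.2729
  (v7,v8,v2) [--+] → (0, -0.35659, 1.6216)–(-0.252147, -0.252147, 1.6216)  len=0.2729
  (v8,v9,v2) [--+] → (0.252147, -0.252147, 1.6216)–(0, -0.35659, 1.6216)  len=0.2729
  (v9,v1,v2) [--+] → (0.35659, 0, 1.6216)–(0.252147, -0.252147, 1.6216)  len=0.2729

Chained into 1 loop(s):
  loop 1: 8 segments, perimeter = 2.1834
Total perimeter = 2.183


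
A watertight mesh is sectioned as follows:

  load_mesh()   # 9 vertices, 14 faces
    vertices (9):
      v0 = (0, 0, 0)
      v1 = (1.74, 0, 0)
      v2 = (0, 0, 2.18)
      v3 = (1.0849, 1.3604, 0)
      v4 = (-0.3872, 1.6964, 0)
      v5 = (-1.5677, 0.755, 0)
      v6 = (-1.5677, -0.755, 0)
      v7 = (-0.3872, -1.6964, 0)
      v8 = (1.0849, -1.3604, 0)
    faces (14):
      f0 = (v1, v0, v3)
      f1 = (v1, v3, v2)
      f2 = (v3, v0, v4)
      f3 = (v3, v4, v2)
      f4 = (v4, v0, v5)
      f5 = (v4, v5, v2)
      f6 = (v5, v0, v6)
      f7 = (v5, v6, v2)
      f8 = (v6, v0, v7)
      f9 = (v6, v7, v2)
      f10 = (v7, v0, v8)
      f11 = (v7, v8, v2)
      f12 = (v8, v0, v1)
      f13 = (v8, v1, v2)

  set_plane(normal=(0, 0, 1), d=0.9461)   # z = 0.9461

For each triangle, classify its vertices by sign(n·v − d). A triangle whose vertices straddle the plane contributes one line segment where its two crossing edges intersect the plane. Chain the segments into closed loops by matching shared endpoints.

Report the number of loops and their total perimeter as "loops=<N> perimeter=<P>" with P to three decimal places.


Straddling triangles (7 of 14):
  (v1,v3,v2) [--+] → (0.614063, 0.769999, 0.9461)–(0.984856, 0, 0.9461)  len=0.8546
  (v3,v4,v2) [--+] → (-0.219159, 0.960178, 0.9461)–(0.614063, 0.769999, 0.9461)  len=0.8547
  (v4,v5,v2) [--+] → (-0.887333, 0.427337, 0.9461)–(-0.219159, 0.960178, 0.9461)  len=0.8546
  (v5,v6,v2) [--+] → (-0.887333, -0.427337, 0.9461)–(-0.887333, 0.427337, 0.9461)  len=0.8547
  (v6,v7,v2) [--+] → (-0.219159, -0.960178, 0.9461)–(-0.887333, -0.427337, 0.9461)  len=0.8546
  (v7,v8,v2) [--+] → (0.614063, -0.769999, 0.9461)–(-0.219159, -0.960178, 0.9461)  len=0.8547
  (v8,v1,v2) [--+] → (0.984856, 0, 0.9461)–(0.614063, -0.769999, 0.9461)  len=0.8546

Chained into 1 loop(s):
  loop 1: 7 segments, perimeter = 5.9825
Total perimeter = 5.982

loops=1 perimeter=5.982


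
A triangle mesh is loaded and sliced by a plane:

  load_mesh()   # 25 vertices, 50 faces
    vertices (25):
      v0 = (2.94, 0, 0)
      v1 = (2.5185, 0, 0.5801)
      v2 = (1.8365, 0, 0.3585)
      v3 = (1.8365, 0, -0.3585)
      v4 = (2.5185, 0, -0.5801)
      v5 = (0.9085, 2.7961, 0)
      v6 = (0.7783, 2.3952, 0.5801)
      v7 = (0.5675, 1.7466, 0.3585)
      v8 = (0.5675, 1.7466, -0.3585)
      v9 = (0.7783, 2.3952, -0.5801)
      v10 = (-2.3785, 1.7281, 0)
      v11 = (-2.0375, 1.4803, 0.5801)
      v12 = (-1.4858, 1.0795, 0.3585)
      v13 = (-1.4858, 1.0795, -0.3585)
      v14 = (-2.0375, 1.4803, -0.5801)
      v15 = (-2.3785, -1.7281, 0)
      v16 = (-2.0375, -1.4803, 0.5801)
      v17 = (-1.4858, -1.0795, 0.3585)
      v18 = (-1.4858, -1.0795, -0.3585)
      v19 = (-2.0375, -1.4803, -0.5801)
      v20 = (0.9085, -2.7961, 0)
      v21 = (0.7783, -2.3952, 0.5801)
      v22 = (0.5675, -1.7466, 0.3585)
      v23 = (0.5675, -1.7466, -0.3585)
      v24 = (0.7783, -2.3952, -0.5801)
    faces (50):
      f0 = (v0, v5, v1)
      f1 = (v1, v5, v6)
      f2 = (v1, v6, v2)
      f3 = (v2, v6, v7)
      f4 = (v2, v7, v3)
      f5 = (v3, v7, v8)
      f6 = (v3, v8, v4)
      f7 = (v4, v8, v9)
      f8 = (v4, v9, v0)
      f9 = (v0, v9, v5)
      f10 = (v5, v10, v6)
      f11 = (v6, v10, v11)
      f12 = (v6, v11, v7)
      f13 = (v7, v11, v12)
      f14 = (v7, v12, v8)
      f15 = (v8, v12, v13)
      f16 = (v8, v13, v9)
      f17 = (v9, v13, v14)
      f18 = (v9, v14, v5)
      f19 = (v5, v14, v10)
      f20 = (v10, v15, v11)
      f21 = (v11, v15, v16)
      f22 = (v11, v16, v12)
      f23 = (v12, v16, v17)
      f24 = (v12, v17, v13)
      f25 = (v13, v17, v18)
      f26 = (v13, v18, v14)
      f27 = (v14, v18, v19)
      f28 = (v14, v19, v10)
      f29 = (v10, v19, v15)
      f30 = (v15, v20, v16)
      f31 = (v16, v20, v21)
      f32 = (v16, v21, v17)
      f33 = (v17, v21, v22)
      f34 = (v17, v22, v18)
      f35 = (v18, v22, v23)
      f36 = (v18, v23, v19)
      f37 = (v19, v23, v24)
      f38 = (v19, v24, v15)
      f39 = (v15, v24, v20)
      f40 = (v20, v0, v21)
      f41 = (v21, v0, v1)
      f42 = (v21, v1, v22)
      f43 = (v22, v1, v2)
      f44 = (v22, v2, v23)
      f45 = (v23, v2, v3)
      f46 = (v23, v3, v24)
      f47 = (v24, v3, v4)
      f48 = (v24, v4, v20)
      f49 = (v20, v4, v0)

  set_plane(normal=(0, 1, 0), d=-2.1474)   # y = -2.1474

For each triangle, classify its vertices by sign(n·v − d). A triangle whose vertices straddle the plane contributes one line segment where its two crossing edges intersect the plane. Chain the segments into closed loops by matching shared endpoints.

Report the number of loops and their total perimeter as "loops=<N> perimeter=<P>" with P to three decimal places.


loops=1 perimeter=5.850

Straddling triangles (14 of 50):
  (v15,v20,v16) [+-+] → (-1.08801, -2.1474, 0)–(-0.543902, -2.1474, 0.285994)  len=0.6147
  (v16,v20,v21) [+--] → (-0.543902, -2.1474, 0.285994)–(0.0156426, -2.1474, 0.5801)  len=0.6321
  (v16,v21,v17) [+-+] → (0.0156426, -2.1474, 0.5801)–(0.351878, -2.1474, 0.538364)  len=0.3388
  (v17,v21,v22) [+-+] → (0.351878, -2.1474, 0.538364)–(0.697763, -2.1474, 0.495437)  len=0.3485
  (v19,v23,v24) [++-] → (0.697763, -2.1474, -0.495437)–(0.0156426, -2.1474, -0.5801)  len=0.6874
  (v19,v24,v15) [+-+] → (0.0156426, -2.1474, -0.5801)–(-0.39432, -2.1474, -0.364617)  len=0.4631
  (v15,v24,v20) [+--] → (-0.39432, -2.1474, -0.364617)–(-1.08801, -2.1474, 0)  len=0.7837
  (v20,v0,v21) [-+-] → (1.37981, -2.1474, 0)–(1.00194, -2.1474, 0.520085)  len=0.6429
  (v21,v0,v1) [-++] → (1.00194, -2.1474, 0.520085)–(0.958336, -2.1474, 0.5801)  len=0.0742
  (v21,v1,v22) [-++] → (0.958336, -2.1474, 0.5801)–(0.697763, -2.1474, 0.495437)  len=0.2740
  (v23,v3,v24) [++-] → (0.887778, -2.1474, -0.557174)–(0.697763, -2.1474, -0.495437)  len=0.1998
  (v24,v3,v4) [-++] → (0.887778, -2.1474, -0.557174)–(0.958336, -2.1474, -0.5801)  len=0.0742
  (v24,v4,v20) [-+-] → (0.958336, -2.1474, -0.5801)–(1.28202, -2.1474, -0.134584)  len=0.5507
  (v20,v4,v0) [-++] → (1.28202, -2.1474, -0.134584)–(1.37981, -2.1474, 0)  len=0.1664

Chained into 1 loop(s):
  loop 1: 14 segments, perimeter = 5.8504
Total perimeter = 5.850


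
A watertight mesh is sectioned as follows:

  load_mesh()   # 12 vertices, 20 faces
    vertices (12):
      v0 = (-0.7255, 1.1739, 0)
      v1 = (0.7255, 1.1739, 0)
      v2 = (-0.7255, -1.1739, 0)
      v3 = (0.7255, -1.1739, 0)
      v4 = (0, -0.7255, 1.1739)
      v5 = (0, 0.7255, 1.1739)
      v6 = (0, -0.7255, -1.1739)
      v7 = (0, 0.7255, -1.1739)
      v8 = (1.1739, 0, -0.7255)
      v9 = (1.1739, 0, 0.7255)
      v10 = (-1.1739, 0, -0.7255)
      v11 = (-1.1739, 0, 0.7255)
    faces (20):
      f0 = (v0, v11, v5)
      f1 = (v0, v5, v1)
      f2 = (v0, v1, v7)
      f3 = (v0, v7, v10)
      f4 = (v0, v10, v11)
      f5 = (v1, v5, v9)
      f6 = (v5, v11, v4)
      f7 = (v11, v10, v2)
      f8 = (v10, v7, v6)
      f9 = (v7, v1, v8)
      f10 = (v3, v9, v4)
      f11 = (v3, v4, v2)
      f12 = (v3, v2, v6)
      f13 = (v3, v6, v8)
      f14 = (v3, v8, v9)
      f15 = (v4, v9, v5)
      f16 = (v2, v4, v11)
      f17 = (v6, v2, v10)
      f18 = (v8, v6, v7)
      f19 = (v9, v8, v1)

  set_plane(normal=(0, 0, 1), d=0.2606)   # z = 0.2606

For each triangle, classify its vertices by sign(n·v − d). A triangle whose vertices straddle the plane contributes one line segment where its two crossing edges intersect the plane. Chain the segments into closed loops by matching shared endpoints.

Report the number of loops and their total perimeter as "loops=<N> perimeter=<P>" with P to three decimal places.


loops=1 perimeter=7.301

Straddling triangles (10 of 20):
  (v0,v11,v5) [-++] → (-0.886566, 0.752234, 0.2606)–(-0.564443, 1.07436, 0.2606)  len=0.4556
  (v0,v5,v1) [-+-] → (-0.564443, 1.07436, 0.2606)–(0.564443, 1.07436, 0.2606)  len=1.1289
  (v0,v10,v11) [--+] → (-1.1739, 0, 0.2606)–(-0.886566, 0.752234, 0.2606)  len=0.8052
  (v1,v5,v9) [-++] → (0.564443, 1.07436, 0.2606)–(0.886566, 0.752234, 0.2606)  len=0.4556
  (v11,v10,v2) [+--] → (-1.1739, 0, 0.2606)–(-0.886566, -0.752234, 0.2606)  len=0.8052
  (v3,v9,v4) [-++] → (0.886566, -0.752234, 0.2606)–(0.564443, -1.07436, 0.2606)  len=0.4556
  (v3,v4,v2) [-+-] → (0.564443, -1.07436, 0.2606)–(-0.564443, -1.07436, 0.2606)  len=1.1289
  (v3,v8,v9) [--+] → (1.1739, 0, 0.2606)–(0.886566, -0.752234, 0.2606)  len=0.8052
  (v2,v4,v11) [-++] → (-0.564443, -1.07436, 0.2606)–(-0.886566, -0.752234, 0.2606)  len=0.4556
  (v9,v8,v1) [+--] → (1.1739, 0, 0.2606)–(0.886566, 0.752234, 0.2606)  len=0.8052

Chained into 1 loop(s):
  loop 1: 10 segments, perimeter = 7.3009
Total perimeter = 7.301


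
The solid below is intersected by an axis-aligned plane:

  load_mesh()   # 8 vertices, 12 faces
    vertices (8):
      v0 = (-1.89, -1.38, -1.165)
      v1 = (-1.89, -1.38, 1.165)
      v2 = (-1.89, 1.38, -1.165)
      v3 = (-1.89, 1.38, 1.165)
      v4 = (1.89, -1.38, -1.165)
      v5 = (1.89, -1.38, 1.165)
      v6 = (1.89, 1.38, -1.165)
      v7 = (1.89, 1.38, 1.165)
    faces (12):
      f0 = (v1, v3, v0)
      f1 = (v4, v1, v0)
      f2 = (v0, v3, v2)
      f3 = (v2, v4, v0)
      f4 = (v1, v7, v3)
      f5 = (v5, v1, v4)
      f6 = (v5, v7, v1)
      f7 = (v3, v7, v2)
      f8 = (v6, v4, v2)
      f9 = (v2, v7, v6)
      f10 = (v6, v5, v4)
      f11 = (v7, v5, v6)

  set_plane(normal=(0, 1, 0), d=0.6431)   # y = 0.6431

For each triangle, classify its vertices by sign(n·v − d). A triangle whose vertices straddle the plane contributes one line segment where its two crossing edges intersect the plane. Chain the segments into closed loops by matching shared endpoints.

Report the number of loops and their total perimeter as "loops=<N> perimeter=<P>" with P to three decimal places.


loops=1 perimeter=12.220

Straddling triangles (8 of 12):
  (v1,v3,v0) [-+-] → (-1.89, 0.6431, 1.165)–(-1.89, 0.6431, 0.542907)  len=0.6221
  (v0,v3,v2) [-++] → (-1.89, 0.6431, 0.542907)–(-1.89, 0.6431, -1.165)  len=1.7079
  (v2,v4,v0) [+--] → (-0.880767, 0.6431, -1.165)–(-1.89, 0.6431, -1.165)  len=1.0092
  (v1,v7,v3) [-++] → (0.880767, 0.6431, 1.165)–(-1.89, 0.6431, 1.165)  len=2.7708
  (v5,v7,v1) [-+-] → (1.89, 0.6431, 1.165)–(0.880767, 0.6431, 1.165)  len=1.0092
  (v6,v4,v2) [+-+] → (1.89, 0.6431, -1.165)–(-0.880767, 0.6431, -1.165)  len=2.7708
  (v6,v5,v4) [+--] → (1.89, 0.6431, -0.542907)–(1.89, 0.6431, -1.165)  len=0.6221
  (v7,v5,v6) [+-+] → (1.89, 0.6431, 1.165)–(1.89, 0.6431, -0.542907)  len=1.7079

Chained into 1 loop(s):
  loop 1: 8 segments, perimeter = 12.2200
Total perimeter = 12.220


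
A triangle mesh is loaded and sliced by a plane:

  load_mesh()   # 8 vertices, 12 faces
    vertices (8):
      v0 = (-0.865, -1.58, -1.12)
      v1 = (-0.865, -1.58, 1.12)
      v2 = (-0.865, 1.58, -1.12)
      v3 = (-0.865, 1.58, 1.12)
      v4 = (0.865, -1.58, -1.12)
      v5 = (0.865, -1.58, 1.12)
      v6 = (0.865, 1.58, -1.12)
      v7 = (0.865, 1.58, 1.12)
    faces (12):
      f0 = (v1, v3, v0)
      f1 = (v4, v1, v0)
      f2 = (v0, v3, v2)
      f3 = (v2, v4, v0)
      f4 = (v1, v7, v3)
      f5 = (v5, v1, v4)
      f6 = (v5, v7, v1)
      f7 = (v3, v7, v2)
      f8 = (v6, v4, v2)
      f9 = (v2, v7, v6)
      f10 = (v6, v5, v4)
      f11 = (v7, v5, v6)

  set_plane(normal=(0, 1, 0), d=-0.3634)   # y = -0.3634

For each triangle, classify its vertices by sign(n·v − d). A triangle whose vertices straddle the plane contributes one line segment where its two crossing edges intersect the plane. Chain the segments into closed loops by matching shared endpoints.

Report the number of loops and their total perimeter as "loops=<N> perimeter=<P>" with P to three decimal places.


Straddling triangles (8 of 12):
  (v1,v3,v0) [-+-] → (-0.865, -0.3634, 1.12)–(-0.865, -0.3634, -0.2576)  len=1.3776
  (v0,v3,v2) [-++] → (-0.865, -0.3634, -0.2576)–(-0.865, -0.3634, -1.12)  len=0.8624
  (v2,v4,v0) [+--] → (0.19895, -0.3634, -1.12)–(-0.865, -0.3634, -1.12)  len=1.0639
  (v1,v7,v3) [-++] → (-0.19895, -0.3634, 1.12)–(-0.865, -0.3634, 1.12)  len=0.6661
  (v5,v7,v1) [-+-] → (0.865, -0.3634, 1.12)–(-0.19895, -0.3634, 1.12)  len=1.0639
  (v6,v4,v2) [+-+] → (0.865, -0.3634, -1.12)–(0.19895, -0.3634, -1.12)  len=0.6661
  (v6,v5,v4) [+--] → (0.865, -0.3634, 0.2576)–(0.865, -0.3634, -1.12)  len=1.3776
  (v7,v5,v6) [+-+] → (0.865, -0.3634, 1.12)–(0.865, -0.3634, 0.2576)  len=0.8624

Chained into 1 loop(s):
  loop 1: 8 segments, perimeter = 7.9400
Total perimeter = 7.940

loops=1 perimeter=7.940


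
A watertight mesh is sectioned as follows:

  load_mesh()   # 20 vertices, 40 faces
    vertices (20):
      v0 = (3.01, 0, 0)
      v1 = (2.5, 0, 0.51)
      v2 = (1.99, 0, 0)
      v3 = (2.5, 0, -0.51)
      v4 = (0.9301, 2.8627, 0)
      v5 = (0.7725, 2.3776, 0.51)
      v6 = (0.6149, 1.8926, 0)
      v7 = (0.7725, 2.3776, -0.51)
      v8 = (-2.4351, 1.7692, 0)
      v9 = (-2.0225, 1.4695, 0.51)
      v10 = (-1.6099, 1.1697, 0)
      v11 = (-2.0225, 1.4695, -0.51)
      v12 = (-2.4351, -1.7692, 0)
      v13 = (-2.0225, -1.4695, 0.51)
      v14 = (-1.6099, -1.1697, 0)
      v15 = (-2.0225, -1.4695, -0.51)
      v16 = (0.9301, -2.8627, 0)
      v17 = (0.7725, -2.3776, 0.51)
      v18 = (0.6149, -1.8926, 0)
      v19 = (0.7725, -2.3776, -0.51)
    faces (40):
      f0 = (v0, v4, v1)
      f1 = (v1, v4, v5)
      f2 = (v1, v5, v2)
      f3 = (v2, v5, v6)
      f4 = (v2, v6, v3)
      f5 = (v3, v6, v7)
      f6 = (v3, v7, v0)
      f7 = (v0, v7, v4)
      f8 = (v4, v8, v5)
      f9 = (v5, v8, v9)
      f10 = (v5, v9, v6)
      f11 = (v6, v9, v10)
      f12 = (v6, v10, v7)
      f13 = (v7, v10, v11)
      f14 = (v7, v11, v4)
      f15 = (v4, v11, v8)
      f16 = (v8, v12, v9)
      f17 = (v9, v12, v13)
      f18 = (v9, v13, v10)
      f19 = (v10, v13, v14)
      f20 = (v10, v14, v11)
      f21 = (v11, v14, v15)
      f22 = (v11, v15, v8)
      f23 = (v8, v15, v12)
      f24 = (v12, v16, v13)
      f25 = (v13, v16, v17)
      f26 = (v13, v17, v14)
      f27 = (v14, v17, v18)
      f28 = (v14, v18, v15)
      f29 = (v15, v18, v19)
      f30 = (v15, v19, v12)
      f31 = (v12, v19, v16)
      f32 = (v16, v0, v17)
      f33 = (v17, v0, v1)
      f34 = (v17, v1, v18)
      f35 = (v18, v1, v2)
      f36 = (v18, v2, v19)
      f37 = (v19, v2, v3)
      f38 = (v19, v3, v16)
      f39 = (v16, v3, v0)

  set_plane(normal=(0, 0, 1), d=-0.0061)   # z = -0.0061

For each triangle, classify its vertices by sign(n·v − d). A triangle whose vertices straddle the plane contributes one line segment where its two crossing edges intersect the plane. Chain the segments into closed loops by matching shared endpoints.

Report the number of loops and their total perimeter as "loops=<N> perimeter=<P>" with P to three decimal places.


Straddling triangles (20 of 40):
  (v2,v6,v3) [++-] → (0.637447, 1.86996, -0.0061)–(1.9961, 0, -0.0061)  len=2.3114
  (v3,v6,v7) [-+-] → (0.637447, 1.86996, -0.0061)–(0.616785, 1.8984, -0.0061)  len=0.0352
  (v3,v7,v0) [--+] → (2.98324, 0.028438, -0.0061)–(3.0039, 0, -0.0061)  len=0.0352
  (v0,v7,v4) [+-+] → (2.98324, 0.028438, -0.0061)–(0.928215, 2.8569, -0.0061)  len=3.4962
  (v6,v10,v7) [++-] → (-1.5814, 1.18415, -0.0061)–(0.616785, 1.8984, -0.0061)  len=2.3113
  (v7,v10,v11) [-+-] → (-1.5814, 1.18415, -0.0061)–(-1.61484, 1.17329, -0.0061)  len=0.0352
  (v7,v11,v4) [--+] → (0.894785, 2.84604, -0.0061)–(0.928215, 2.8569, -0.0061)  len=0.0352
  (v4,v11,v8) [+-+] → (0.894785, 2.84604, -0.0061)–(-2.43016, 1.76562, -0.0061)  len=3.4961
  (v10,v14,v11) [++-] → (-1.61484, -1.13813, -0.0061)–(-1.61484, 1.17329, -0.0061)  len=2.3114
  (v11,v14,v15) [-+-] → (-1.61484, -1.13813, -0.0061)–(-1.61484, -1.17329, -0.0061)  len=0.0352
  (v11,v15,v8) [--+] → (-2.43016, 1.73046, -0.0061)–(-2.43016, 1.76562, -0.0061)  len=0.0352
  (v8,v15,v12) [+-+] → (-2.43016, 1.73046, -0.0061)–(-2.43016, -1.76562, -0.0061)  len=3.4961
  (v14,v18,v15) [++-] → (0.583355, -1.88754, -0.0061)–(-1.61484, -1.17329, -0.0061)  len=2.3113
  (v15,v18,v19) [-+-] → (0.583355, -1.88754, -0.0061)–(0.616785, -1.8984, -0.0061)  len=0.0352
  (v15,v19,v12) [--+] → (-2.39673, -1.77648, -0.0061)–(-2.43016, -1.76562, -0.0061)  len=0.0352
  (v12,v19,v16) [+-+] → (-2.39673, -1.77648, -0.0061)–(0.928215, -2.8569, -0.0061)  len=3.4961
  (v18,v2,v19) [++-] → (1.97544, -0.028438, -0.0061)–(0.616785, -1.8984, -0.0061)  len=2.3114
  (v19,v2,v3) [-+-] → (1.97544, -0.028438, -0.0061)–(1.9961, 0, -0.0061)  len=0.0352
  (v19,v3,v16) [--+] → (0.948877, -2.82846, -0.0061)–(0.928215, -2.8569, -0.0061)  len=0.0352
  (v16,v3,v0) [+-+] → (0.948877, -2.82846, -0.0061)–(3.0039, 0, -0.0061)  len=3.4962

Chained into 2 loop(s):
  loop 1: 10 segments, perimeter = 11.7327
  loop 2: 10 segments, perimeter = 17.6564
Total perimeter = 29.389

loops=2 perimeter=29.389


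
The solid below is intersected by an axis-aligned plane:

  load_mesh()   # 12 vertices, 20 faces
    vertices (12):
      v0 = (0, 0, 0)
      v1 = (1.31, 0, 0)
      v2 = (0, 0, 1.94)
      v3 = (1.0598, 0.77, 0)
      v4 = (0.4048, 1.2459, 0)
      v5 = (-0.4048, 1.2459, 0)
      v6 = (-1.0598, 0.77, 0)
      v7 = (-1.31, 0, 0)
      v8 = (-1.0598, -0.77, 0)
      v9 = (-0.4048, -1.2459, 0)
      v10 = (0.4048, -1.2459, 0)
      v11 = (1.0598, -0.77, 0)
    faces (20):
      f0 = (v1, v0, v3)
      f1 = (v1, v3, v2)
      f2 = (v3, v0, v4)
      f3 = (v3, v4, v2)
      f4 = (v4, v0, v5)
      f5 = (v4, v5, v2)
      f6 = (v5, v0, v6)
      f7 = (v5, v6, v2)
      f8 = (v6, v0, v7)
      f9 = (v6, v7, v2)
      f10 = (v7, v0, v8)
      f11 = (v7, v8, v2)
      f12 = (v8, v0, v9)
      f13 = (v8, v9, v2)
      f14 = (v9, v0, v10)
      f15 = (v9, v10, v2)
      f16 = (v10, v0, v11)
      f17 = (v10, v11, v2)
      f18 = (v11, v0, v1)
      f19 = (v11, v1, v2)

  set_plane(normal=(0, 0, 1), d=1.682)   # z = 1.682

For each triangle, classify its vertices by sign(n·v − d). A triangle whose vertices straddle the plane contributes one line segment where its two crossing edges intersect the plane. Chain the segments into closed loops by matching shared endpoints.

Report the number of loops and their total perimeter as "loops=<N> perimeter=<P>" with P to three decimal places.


Straddling triangles (10 of 20):
  (v1,v3,v2) [--+] → (0.140942, 0.102402, 1.682)–(0.174216, 0, 1.682)  len=0.1077
  (v3,v4,v2) [--+] → (0.0538342, 0.165692, 1.682)–(0.140942, 0.102402, 1.682)  len=0.1077
  (v4,v5,v2) [--+] → (-0.0538342, 0.165692, 1.682)–(0.0538342, 0.165692, 1.682)  len=0.1077
  (v5,v6,v2) [--+] → (-0.140942, 0.102402, 1.682)–(-0.0538342, 0.165692, 1.682)  len=0.1077
  (v6,v7,v2) [--+] → (-0.174216, 0, 1.682)–(-0.140942, 0.102402, 1.682)  len=0.1077
  (v7,v8,v2) [--+] → (-0.140942, -0.102402, 1.682)–(-0.174216, 0, 1.682)  len=0.1077
  (v8,v9,v2) [--+] → (-0.0538342, -0.165692, 1.682)–(-0.140942, -0.102402, 1.682)  len=0.1077
  (v9,v10,v2) [--+] → (0.0538342, -0.165692, 1.682)–(-0.0538342, -0.165692, 1.682)  len=0.1077
  (v10,v11,v2) [--+] → (0.140942, -0.102402, 1.682)–(0.0538342, -0.165692, 1.682)  len=0.1077
  (v11,v1,v2) [--+] → (0.174216, 0, 1.682)–(0.140942, -0.102402, 1.682)  len=0.1077

Chained into 1 loop(s):
  loop 1: 10 segments, perimeter = 1.0767
Total perimeter = 1.077

loops=1 perimeter=1.077


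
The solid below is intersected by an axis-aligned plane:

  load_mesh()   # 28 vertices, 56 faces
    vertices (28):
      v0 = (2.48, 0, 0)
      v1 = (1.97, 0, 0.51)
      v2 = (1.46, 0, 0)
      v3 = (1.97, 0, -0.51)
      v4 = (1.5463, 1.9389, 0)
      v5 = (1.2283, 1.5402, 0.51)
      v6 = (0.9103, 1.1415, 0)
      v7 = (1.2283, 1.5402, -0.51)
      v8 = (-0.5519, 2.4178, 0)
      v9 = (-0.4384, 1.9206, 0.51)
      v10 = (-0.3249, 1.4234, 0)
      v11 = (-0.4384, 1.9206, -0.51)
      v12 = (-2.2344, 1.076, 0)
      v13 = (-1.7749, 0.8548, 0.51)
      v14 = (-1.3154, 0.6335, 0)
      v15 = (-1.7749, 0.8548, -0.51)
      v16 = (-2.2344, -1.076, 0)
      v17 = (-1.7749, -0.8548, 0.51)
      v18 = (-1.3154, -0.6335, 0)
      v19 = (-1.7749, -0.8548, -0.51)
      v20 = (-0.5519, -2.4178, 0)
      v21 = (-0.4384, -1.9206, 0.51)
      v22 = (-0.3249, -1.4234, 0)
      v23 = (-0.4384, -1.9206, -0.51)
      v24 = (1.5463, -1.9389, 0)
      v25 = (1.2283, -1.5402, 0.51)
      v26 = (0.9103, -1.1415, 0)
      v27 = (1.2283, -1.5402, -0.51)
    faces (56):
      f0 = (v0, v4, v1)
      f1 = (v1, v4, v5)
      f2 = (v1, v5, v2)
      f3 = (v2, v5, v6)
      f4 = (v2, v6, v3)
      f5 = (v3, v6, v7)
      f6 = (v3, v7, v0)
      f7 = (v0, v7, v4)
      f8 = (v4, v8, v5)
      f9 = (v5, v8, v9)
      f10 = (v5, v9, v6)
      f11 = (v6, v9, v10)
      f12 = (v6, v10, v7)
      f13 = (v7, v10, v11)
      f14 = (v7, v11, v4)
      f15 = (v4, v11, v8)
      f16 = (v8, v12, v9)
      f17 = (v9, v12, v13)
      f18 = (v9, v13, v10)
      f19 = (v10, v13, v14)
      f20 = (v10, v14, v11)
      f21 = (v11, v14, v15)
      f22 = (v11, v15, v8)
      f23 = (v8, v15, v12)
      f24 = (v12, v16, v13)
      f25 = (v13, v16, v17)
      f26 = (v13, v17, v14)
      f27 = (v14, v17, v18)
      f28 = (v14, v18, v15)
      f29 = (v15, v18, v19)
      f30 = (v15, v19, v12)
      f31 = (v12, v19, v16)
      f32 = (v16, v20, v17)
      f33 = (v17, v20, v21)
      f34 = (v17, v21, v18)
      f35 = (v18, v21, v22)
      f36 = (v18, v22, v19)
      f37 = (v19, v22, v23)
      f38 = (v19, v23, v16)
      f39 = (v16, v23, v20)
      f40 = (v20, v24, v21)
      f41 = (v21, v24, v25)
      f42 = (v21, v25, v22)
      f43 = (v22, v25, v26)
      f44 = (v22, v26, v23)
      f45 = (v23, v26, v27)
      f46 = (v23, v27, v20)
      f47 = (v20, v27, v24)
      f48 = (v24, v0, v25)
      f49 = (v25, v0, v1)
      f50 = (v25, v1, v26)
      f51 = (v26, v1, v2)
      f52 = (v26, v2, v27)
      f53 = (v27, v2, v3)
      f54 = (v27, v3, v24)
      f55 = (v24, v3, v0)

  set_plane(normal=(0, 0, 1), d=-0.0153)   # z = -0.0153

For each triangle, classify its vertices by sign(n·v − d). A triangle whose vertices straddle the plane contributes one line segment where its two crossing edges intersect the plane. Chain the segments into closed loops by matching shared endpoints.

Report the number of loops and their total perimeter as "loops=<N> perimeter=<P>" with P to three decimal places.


loops=2 perimeter=23.933

Straddling triangles (28 of 56):
  (v2,v6,v3) [++-] → (0.942091, 1.10725, -0.0153)–(1.4753, 0, -0.0153)  len=1.2290
  (v3,v6,v7) [-+-] → (0.942091, 1.10726, -0.0153)–(0.91984, 1.15346, -0.0153)  len=0.0513
  (v3,v7,v0) [--+] → (2.44245, 0.046206, -0.0153)–(2.4647, 0, -0.0153)  len=0.0513
  (v0,v7,v4) [+-+] → (2.44245, 0.046206, -0.0153)–(1.53676, 1.92694, -0.0153)  len=2.0874
  (v6,v10,v7) [++-] → (-0.278304, 1.4269, -0.0153)–(0.91984, 1.15346, -0.0153)  len=1.2290
  (v7,v10,v11) [-+-] → (-0.278304, 1.4269, -0.0153)–(-0.328305, 1.43832, -0.0153)  len=0.0513
  (v7,v11,v4) [--+] → (1.48676, 1.93835, -0.0153)–(1.53676, 1.92694, -0.0153)  len=0.0513
  (v4,v11,v8) [+-+] → (1.48676, 1.93835, -0.0153)–(-0.548495, 2.40288, -0.0153)  len=2.0876
  (v10,v14,v11) [++-] → (-1.28909, 0.672113, -0.0153)–(-0.328305, 1.43832, -0.0153)  len=1.2289
  (v11,v14,v15) [-+-] → (-1.28909, 0.672113, -0.0153)–(-1.32918, 0.640139, -0.0153)  len=0.0513
  (v11,v15,v8) [--+] → (-0.58859, 2.37091, -0.0153)–(-0.548495, 2.40288, -0.0153)  len=0.0513
  (v8,v15,v12) [+-+] → (-0.58859, 2.37091, -0.0153)–(-2.22062, 1.06936, -0.0153)  len=2.0875
  (v14,v18,v15) [++-] → (-1.32918, -0.588851, -0.0153)–(-1.32918, 0.640139, -0.0153)  len=1.2290
  (v15,v18,v19) [-+-] → (-1.32918, -0.588851, -0.0153)–(-1.32918, -0.640139, -0.0153)  len=0.0513
  (v15,v19,v12) [--+] → (-2.22062, 1.01808, -0.0153)–(-2.22062, 1.06936, -0.0153)  len=0.0513
  (v12,v19,v16) [+-+] → (-2.22062, 1.01808, -0.0153)–(-2.22062, -1.06936, -0.0153)  len=2.0874
  (v18,v22,v19) [++-] → (-0.3684, -1.40634, -0.0153)–(-1.32918, -0.640139, -0.0153)  len=1.2289
  (v19,v22,v23) [-+-] → (-0.3684, -1.40634, -0.0153)–(-0.328305, -1.43832, -0.0153)  len=0.0513
  (v19,v23,v16) [--+] → (-2.18052, -1.10134, -0.0153)–(-2.22062, -1.06936, -0.0153)  len=0.0513
  (v16,v23,v20) [+-+] → (-2.18052, -1.10134, -0.0153)–(-0.548495, -2.40288, -0.0153)  len=2.0875
  (v22,v26,v23) [++-] → (0.869839, -1.16487, -0.0153)–(-0.328305, -1.43832, -0.0153)  len=1.2290
  (v23,v26,v27) [-+-] → (0.869839, -1.16487, -0.0153)–(0.91984, -1.15346, -0.0153)  len=0.0513
  (v23,v27,v20) [--+] → (-0.498494, -2.39147, -0.0153)–(-0.548495, -2.40288, -0.0153)  len=0.0513
  (v20,v27,v24) [+-+] → (-0.498494, -2.39147, -0.0153)–(1.53676, -1.92694, -0.0153)  len=2.0876
  (v26,v2,v27) [++-] → (1.45305, -0.046206, -0.0153)–(0.91984, -1.15346, -0.0153)  len=1.2290
  (v27,v2,v3) [-+-] → (1.45305, -0.046206, -0.0153)–(1.4753, 0, -0.0153)  len=0.0513
  (v27,v3,v24) [--+] → (1.55901, -1.88073, -0.0153)–(1.53676, -1.92694, -0.0153)  len=0.0513
  (v24,v3,v0) [+-+] → (1.55901, -1.88073, -0.0153)–(2.4647, 0, -0.0153)  len=2.0874

Chained into 2 loop(s):
  loop 1: 14 segments, perimeter = 8.9616
  loop 2: 14 segments, perimeter = 14.9715
Total perimeter = 23.933


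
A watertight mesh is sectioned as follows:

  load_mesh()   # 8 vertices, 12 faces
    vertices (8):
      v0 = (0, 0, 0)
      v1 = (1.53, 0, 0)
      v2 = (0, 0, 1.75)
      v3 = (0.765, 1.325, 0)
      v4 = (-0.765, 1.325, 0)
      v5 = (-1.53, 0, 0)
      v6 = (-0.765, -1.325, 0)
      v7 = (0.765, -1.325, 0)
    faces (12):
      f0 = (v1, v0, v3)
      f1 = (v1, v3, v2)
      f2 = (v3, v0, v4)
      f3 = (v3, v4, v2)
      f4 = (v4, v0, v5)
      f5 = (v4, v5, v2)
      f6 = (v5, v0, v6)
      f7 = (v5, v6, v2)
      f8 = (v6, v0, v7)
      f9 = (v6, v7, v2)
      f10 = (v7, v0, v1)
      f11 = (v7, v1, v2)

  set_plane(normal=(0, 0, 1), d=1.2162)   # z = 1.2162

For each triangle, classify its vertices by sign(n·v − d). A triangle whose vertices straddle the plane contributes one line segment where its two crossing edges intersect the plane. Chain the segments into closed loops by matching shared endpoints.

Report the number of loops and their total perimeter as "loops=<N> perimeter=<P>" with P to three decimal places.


Straddling triangles (6 of 12):
  (v1,v3,v2) [--+] → (0.233347, 0.404163, 1.2162)–(0.466694, 0, 1.2162)  len=0.4667
  (v3,v4,v2) [--+] → (-0.233347, 0.404163, 1.2162)–(0.233347, 0.404163, 1.2162)  len=0.4667
  (v4,v5,v2) [--+] → (-0.466694, 0, 1.2162)–(-0.233347, 0.404163, 1.2162)  len=0.4667
  (v5,v6,v2) [--+] → (-0.233347, -0.404163, 1.2162)–(-0.466694, 0, 1.2162)  len=0.4667
  (v6,v7,v2) [--+] → (0.233347, -0.404163, 1.2162)–(-0.233347, -0.404163, 1.2162)  len=0.4667
  (v7,v1,v2) [--+] → (0.466694, 0, 1.2162)–(0.233347, -0.404163, 1.2162)  len=0.4667

Chained into 1 loop(s):
  loop 1: 6 segments, perimeter = 2.8001
Total perimeter = 2.800

loops=1 perimeter=2.800


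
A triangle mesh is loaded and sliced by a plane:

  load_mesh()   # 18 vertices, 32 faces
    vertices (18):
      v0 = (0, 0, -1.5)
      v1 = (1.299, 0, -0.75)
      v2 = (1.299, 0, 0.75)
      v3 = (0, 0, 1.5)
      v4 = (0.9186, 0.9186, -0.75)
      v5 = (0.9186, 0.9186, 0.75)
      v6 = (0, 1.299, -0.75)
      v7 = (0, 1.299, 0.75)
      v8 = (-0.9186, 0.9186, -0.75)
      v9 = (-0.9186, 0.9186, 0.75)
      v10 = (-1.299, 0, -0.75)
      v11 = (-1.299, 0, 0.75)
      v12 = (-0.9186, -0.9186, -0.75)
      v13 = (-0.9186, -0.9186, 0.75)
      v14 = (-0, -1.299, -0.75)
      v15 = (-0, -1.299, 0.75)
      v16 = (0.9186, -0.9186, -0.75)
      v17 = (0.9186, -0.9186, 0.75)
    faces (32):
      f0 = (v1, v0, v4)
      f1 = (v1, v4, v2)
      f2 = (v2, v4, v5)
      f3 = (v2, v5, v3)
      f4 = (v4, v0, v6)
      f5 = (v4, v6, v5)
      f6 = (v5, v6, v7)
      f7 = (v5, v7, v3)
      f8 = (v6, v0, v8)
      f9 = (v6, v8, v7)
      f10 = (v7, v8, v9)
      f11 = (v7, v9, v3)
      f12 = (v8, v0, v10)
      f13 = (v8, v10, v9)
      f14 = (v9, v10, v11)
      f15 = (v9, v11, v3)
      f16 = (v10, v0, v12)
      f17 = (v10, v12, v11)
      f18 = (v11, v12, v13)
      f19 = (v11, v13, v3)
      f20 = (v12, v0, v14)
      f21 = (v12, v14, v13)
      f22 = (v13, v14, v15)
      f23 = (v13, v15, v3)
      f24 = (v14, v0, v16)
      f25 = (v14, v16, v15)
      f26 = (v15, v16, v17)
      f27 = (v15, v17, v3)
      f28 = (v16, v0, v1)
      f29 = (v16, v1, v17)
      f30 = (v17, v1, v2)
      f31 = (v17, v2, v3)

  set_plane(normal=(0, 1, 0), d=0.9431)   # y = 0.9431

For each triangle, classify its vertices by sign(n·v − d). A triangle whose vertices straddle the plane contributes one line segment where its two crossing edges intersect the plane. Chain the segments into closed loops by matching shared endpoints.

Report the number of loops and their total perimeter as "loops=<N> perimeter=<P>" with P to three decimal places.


Straddling triangles (8 of 32):
  (v4,v0,v6) [--+] → (0, 0.9431, -0.955485)–(0.859437, 0.9431, -0.75)  len=0.8837
  (v4,v6,v5) [-+-] → (0.859437, 0.9431, -0.75)–(0.859437, 0.9431, 0.653391)  len=1.4034
  (v5,v6,v7) [-++] → (0.859437, 0.9431, 0.653391)–(0.859437, 0.9431, 0.75)  len=0.0966
  (v5,v7,v3) [-+-] → (0.859437, 0.9431, 0.75)–(0, 0.9431, 0.955485)  len=0.8837
  (v6,v0,v8) [+--] → (0, 0.9431, -0.955485)–(-0.859437, 0.9431, -0.75)  len=0.8837
  (v6,v8,v7) [+-+] → (-0.859437, 0.9431, -0.75)–(-0.859437, 0.9431, -0.653391)  len=0.0966
  (v7,v8,v9) [+--] → (-0.859437, 0.9431, -0.653391)–(-0.859437, 0.9431, 0.75)  len=1.4034
  (v7,v9,v3) [+--] → (-0.859437, 0.9431, 0.75)–(0, 0.9431, 0.955485)  len=0.8837

Chained into 1 loop(s):
  loop 1: 8 segments, perimeter = 6.5346
Total perimeter = 6.535

loops=1 perimeter=6.535
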